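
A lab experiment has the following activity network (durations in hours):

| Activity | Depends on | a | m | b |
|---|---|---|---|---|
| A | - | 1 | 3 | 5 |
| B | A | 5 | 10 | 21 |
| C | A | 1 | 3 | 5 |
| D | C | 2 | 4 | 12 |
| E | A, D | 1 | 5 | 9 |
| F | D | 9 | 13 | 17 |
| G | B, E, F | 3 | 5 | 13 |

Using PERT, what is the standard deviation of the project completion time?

te_A = (1 + 4·3 + 5)/6 = 18/6 = 3; σ²_A = ((5−1)/6)² = 0.444
te_B = (5 + 4·10 + 21)/6 = 66/6 = 11; σ²_B = ((21−5)/6)² = 7.111
te_C = (1 + 4·3 + 5)/6 = 18/6 = 3; σ²_C = ((5−1)/6)² = 0.444
te_D = (2 + 4·4 + 12)/6 = 30/6 = 5; σ²_D = ((12−2)/6)² = 2.778
te_E = (1 + 4·5 + 9)/6 = 30/6 = 5; σ²_E = ((9−1)/6)² = 1.778
te_F = (9 + 4·13 + 17)/6 = 78/6 = 13; σ²_F = ((17−9)/6)² = 1.778
te_G = (3 + 4·5 + 13)/6 = 36/6 = 6; σ²_G = ((13−3)/6)² = 2.778

Forward pass:
ES_A = 0; EF_A = 3
ES_B = 3; EF_B = 3+11 = 14
ES_C = 3; EF_C = 3+3 = 6
ES_D = 6; EF_D = 6+5 = 11
ES_E = max(EF_A=3, EF_D=11) = 11; EF_E = 11+5 = 16
ES_F = 11; EF_F = 11+13 = 24
ES_G = max(EF_B=14, EF_E=16, EF_F=24) = 24; EF_G = 24+6 = 30
Expected project duration μ = 30 hours. Critical path: A → C → D → F → G.

Variance along critical path = 0.444 + 0.444 + 2.778 + 1.778 + 2.778 = 8.222
σ = √8.222 = 2.867 hours

2.87 hours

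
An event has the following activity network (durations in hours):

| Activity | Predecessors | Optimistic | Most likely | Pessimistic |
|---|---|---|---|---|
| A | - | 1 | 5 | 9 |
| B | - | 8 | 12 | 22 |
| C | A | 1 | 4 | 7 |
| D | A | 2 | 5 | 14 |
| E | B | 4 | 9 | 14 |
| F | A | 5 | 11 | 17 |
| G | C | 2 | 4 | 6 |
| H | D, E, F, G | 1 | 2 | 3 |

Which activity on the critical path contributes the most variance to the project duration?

te_A = (1 + 4·5 + 9)/6 = 30/6 = 5; σ²_A = ((9−1)/6)² = 1.778
te_B = (8 + 4·12 + 22)/6 = 78/6 = 13; σ²_B = ((22−8)/6)² = 5.444
te_C = (1 + 4·4 + 7)/6 = 24/6 = 4; σ²_C = ((7−1)/6)² = 1.000
te_D = (2 + 4·5 + 14)/6 = 36/6 = 6; σ²_D = ((14−2)/6)² = 4.000
te_E = (4 + 4·9 + 14)/6 = 54/6 = 9; σ²_E = ((14−4)/6)² = 2.778
te_F = (5 + 4·11 + 17)/6 = 66/6 = 11; σ²_F = ((17−5)/6)² = 4.000
te_G = (2 + 4·4 + 6)/6 = 24/6 = 4; σ²_G = ((6−2)/6)² = 0.444
te_H = (1 + 4·2 + 3)/6 = 12/6 = 2; σ²_H = ((3−1)/6)² = 0.111

Forward pass:
ES_A = 0; EF_A = 5
ES_B = 0; EF_B = 13
ES_C = 5; EF_C = 5+4 = 9
ES_D = 5; EF_D = 5+6 = 11
ES_E = 13; EF_E = 13+9 = 22
ES_F = 5; EF_F = 5+11 = 16
ES_G = 9; EF_G = 9+4 = 13
ES_H = max(EF_D=11, EF_E=22, EF_F=16, EF_G=13) = 22; EF_H = 22+2 = 24
Expected project duration μ = 24 hours. Critical path: B → E → H.

Variances on critical path: σ²_B=5.444, σ²_E=2.778, σ²_H=0.111.
Largest is σ²_B = 5.444.

B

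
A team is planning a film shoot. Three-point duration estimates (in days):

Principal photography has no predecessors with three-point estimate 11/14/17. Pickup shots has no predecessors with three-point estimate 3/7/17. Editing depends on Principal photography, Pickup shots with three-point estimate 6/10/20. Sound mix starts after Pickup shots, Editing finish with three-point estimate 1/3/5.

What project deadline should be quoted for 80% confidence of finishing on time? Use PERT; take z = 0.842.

te_Principal photography = (11 + 4·14 + 17)/6 = 84/6 = 14; σ²_Principal photography = ((17−11)/6)² = 1.000
te_Pickup shots = (3 + 4·7 + 17)/6 = 48/6 = 8; σ²_Pickup shots = ((17−3)/6)² = 5.444
te_Editing = (6 + 4·10 + 20)/6 = 66/6 = 11; σ²_Editing = ((20−6)/6)² = 5.444
te_Sound mix = (1 + 4·3 + 5)/6 = 18/6 = 3; σ²_Sound mix = ((5−1)/6)² = 0.444

Forward pass:
ES_Principal photography = 0; EF_Principal photography = 14
ES_Pickup shots = 0; EF_Pickup shots = 8
ES_Editing = max(EF_Principal photography=14, EF_Pickup shots=8) = 14; EF_Editing = 14+11 = 25
ES_Sound mix = max(EF_Pickup shots=8, EF_Editing=25) = 25; EF_Sound mix = 25+3 = 28
Expected project duration μ = 28 days. Critical path: Principal photography → Editing → Sound mix.

Variance along critical path = 1.000 + 5.444 + 0.444 = 6.889; σ = 2.625 days.
D = μ + z·σ = 28 + 0.842·2.625 = 30.2 days

30.2 days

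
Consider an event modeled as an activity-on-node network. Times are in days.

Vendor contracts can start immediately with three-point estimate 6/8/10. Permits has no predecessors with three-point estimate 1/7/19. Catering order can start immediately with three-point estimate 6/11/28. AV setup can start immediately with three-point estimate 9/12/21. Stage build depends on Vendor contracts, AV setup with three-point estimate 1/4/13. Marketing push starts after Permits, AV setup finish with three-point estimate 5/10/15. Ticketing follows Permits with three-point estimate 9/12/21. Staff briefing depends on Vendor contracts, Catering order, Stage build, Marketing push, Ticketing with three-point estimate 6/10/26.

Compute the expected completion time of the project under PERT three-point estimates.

te_Vendor contracts = (6 + 4·8 + 10)/6 = 48/6 = 8
te_Permits = (1 + 4·7 + 19)/6 = 48/6 = 8
te_Catering order = (6 + 4·11 + 28)/6 = 78/6 = 13
te_AV setup = (9 + 4·12 + 21)/6 = 78/6 = 13
te_Stage build = (1 + 4·4 + 13)/6 = 30/6 = 5
te_Marketing push = (5 + 4·10 + 15)/6 = 60/6 = 10
te_Ticketing = (9 + 4·12 + 21)/6 = 78/6 = 13
te_Staff briefing = (6 + 4·10 + 26)/6 = 72/6 = 12

Forward pass:
ES_Vendor contracts = 0; EF_Vendor contracts = 8
ES_Permits = 0; EF_Permits = 8
ES_Catering order = 0; EF_Catering order = 13
ES_AV setup = 0; EF_AV setup = 13
ES_Stage build = max(EF_Vendor contracts=8, EF_AV setup=13) = 13; EF_Stage build = 13+5 = 18
ES_Marketing push = max(EF_Permits=8, EF_AV setup=13) = 13; EF_Marketing push = 13+10 = 23
ES_Ticketing = 8; EF_Ticketing = 8+13 = 21
ES_Staff briefing = max(EF_Vendor contracts=8, EF_Catering order=13, EF_Stage build=18, EF_Marketing push=23, EF_Ticketing=21) = 23; EF_Staff briefing = 23+12 = 35
Expected project duration μ = 35 days. Critical path: AV setup → Marketing push → Staff briefing.

35 days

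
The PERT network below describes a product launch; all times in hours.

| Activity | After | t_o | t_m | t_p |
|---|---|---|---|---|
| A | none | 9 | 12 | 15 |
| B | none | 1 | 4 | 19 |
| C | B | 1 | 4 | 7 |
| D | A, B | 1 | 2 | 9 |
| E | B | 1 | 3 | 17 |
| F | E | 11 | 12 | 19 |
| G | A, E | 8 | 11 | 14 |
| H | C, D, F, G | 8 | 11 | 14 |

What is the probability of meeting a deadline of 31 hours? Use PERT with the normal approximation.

0.179

te_A = (9 + 4·12 + 15)/6 = 72/6 = 12; σ²_A = ((15−9)/6)² = 1.000
te_B = (1 + 4·4 + 19)/6 = 36/6 = 6; σ²_B = ((19−1)/6)² = 9.000
te_C = (1 + 4·4 + 7)/6 = 24/6 = 4; σ²_C = ((7−1)/6)² = 1.000
te_D = (1 + 4·2 + 9)/6 = 18/6 = 3; σ²_D = ((9−1)/6)² = 1.778
te_E = (1 + 4·3 + 17)/6 = 30/6 = 5; σ²_E = ((17−1)/6)² = 7.111
te_F = (11 + 4·12 + 19)/6 = 78/6 = 13; σ²_F = ((19−11)/6)² = 1.778
te_G = (8 + 4·11 + 14)/6 = 66/6 = 11; σ²_G = ((14−8)/6)² = 1.000
te_H = (8 + 4·11 + 14)/6 = 66/6 = 11; σ²_H = ((14−8)/6)² = 1.000

Forward pass:
ES_A = 0; EF_A = 12
ES_B = 0; EF_B = 6
ES_C = 6; EF_C = 6+4 = 10
ES_D = max(EF_A=12, EF_B=6) = 12; EF_D = 12+3 = 15
ES_E = 6; EF_E = 6+5 = 11
ES_F = 11; EF_F = 11+13 = 24
ES_G = max(EF_A=12, EF_E=11) = 12; EF_G = 12+11 = 23
ES_H = max(EF_C=10, EF_D=15, EF_F=24, EF_G=23) = 24; EF_H = 24+11 = 35
Expected project duration μ = 35 hours. Critical path: B → E → F → H.

Variance along critical path = 9.000 + 7.111 + 1.778 + 1.000 = 18.889; σ = √18.889 = 4.346 hours.
Z = (31 − 35) / 4.346 = -0.920
P(T ≤ 31) = Φ(-0.920) ≈ 0.179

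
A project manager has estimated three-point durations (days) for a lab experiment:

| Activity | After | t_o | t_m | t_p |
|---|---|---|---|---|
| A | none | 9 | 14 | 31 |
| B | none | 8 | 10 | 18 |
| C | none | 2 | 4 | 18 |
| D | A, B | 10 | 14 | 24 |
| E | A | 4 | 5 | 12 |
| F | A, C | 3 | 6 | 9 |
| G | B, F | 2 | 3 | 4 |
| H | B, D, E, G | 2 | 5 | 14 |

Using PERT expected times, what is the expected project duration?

37 days

te_A = (9 + 4·14 + 31)/6 = 96/6 = 16
te_B = (8 + 4·10 + 18)/6 = 66/6 = 11
te_C = (2 + 4·4 + 18)/6 = 36/6 = 6
te_D = (10 + 4·14 + 24)/6 = 90/6 = 15
te_E = (4 + 4·5 + 12)/6 = 36/6 = 6
te_F = (3 + 4·6 + 9)/6 = 36/6 = 6
te_G = (2 + 4·3 + 4)/6 = 18/6 = 3
te_H = (2 + 4·5 + 14)/6 = 36/6 = 6

Forward pass:
ES_A = 0; EF_A = 16
ES_B = 0; EF_B = 11
ES_C = 0; EF_C = 6
ES_D = max(EF_A=16, EF_B=11) = 16; EF_D = 16+15 = 31
ES_E = 16; EF_E = 16+6 = 22
ES_F = max(EF_A=16, EF_C=6) = 16; EF_F = 16+6 = 22
ES_G = max(EF_B=11, EF_F=22) = 22; EF_G = 22+3 = 25
ES_H = max(EF_B=11, EF_D=31, EF_E=22, EF_G=25) = 31; EF_H = 31+6 = 37
Expected project duration μ = 37 days. Critical path: A → D → H.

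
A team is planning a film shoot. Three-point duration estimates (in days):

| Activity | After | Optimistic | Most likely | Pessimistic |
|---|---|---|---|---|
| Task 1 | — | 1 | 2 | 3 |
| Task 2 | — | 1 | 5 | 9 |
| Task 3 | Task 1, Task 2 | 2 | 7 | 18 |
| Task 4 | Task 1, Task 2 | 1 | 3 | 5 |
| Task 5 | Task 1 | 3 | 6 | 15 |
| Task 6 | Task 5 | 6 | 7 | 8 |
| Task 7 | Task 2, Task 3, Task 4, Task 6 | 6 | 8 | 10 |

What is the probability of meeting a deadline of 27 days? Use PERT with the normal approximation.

te_Task 1 = (1 + 4·2 + 3)/6 = 12/6 = 2; σ²_Task 1 = ((3−1)/6)² = 0.111
te_Task 2 = (1 + 4·5 + 9)/6 = 30/6 = 5; σ²_Task 2 = ((9−1)/6)² = 1.778
te_Task 3 = (2 + 4·7 + 18)/6 = 48/6 = 8; σ²_Task 3 = ((18−2)/6)² = 7.111
te_Task 4 = (1 + 4·3 + 5)/6 = 18/6 = 3; σ²_Task 4 = ((5−1)/6)² = 0.444
te_Task 5 = (3 + 4·6 + 15)/6 = 42/6 = 7; σ²_Task 5 = ((15−3)/6)² = 4.000
te_Task 6 = (6 + 4·7 + 8)/6 = 42/6 = 7; σ²_Task 6 = ((8−6)/6)² = 0.111
te_Task 7 = (6 + 4·8 + 10)/6 = 48/6 = 8; σ²_Task 7 = ((10−6)/6)² = 0.444

Forward pass:
ES_Task 1 = 0; EF_Task 1 = 2
ES_Task 2 = 0; EF_Task 2 = 5
ES_Task 3 = max(EF_Task 1=2, EF_Task 2=5) = 5; EF_Task 3 = 5+8 = 13
ES_Task 4 = max(EF_Task 1=2, EF_Task 2=5) = 5; EF_Task 4 = 5+3 = 8
ES_Task 5 = 2; EF_Task 5 = 2+7 = 9
ES_Task 6 = 9; EF_Task 6 = 9+7 = 16
ES_Task 7 = max(EF_Task 2=5, EF_Task 3=13, EF_Task 4=8, EF_Task 6=16) = 16; EF_Task 7 = 16+8 = 24
Expected project duration μ = 24 days. Critical path: Task 1 → Task 5 → Task 6 → Task 7.

Variance along critical path = 0.111 + 4.000 + 0.111 + 0.444 = 4.667; σ = √4.667 = 2.160 days.
Z = (27 − 24) / 2.160 = 1.389
P(T ≤ 27) = Φ(1.389) ≈ 0.918

0.918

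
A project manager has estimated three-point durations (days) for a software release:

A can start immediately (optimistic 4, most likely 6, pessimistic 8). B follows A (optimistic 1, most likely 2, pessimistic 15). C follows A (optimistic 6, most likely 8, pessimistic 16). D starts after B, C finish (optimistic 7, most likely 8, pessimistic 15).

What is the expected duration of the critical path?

24 days

te_A = (4 + 4·6 + 8)/6 = 36/6 = 6
te_B = (1 + 4·2 + 15)/6 = 24/6 = 4
te_C = (6 + 4·8 + 16)/6 = 54/6 = 9
te_D = (7 + 4·8 + 15)/6 = 54/6 = 9

Forward pass:
ES_A = 0; EF_A = 6
ES_B = 6; EF_B = 6+4 = 10
ES_C = 6; EF_C = 6+9 = 15
ES_D = max(EF_B=10, EF_C=15) = 15; EF_D = 15+9 = 24
Expected project duration μ = 24 days. Critical path: A → C → D.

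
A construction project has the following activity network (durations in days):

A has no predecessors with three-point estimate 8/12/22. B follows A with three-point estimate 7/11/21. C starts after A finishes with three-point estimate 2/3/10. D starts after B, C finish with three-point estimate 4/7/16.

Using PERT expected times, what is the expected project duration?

te_A = (8 + 4·12 + 22)/6 = 78/6 = 13
te_B = (7 + 4·11 + 21)/6 = 72/6 = 12
te_C = (2 + 4·3 + 10)/6 = 24/6 = 4
te_D = (4 + 4·7 + 16)/6 = 48/6 = 8

Forward pass:
ES_A = 0; EF_A = 13
ES_B = 13; EF_B = 13+12 = 25
ES_C = 13; EF_C = 13+4 = 17
ES_D = max(EF_B=25, EF_C=17) = 25; EF_D = 25+8 = 33
Expected project duration μ = 33 days. Critical path: A → B → D.

33 days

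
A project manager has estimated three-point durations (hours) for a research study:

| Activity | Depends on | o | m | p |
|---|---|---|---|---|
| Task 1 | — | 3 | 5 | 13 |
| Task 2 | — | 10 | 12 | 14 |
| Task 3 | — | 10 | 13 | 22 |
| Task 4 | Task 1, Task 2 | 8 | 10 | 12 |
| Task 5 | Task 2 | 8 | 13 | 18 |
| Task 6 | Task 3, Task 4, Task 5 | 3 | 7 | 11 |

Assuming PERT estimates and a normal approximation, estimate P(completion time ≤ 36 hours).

0.963

te_Task 1 = (3 + 4·5 + 13)/6 = 36/6 = 6; σ²_Task 1 = ((13−3)/6)² = 2.778
te_Task 2 = (10 + 4·12 + 14)/6 = 72/6 = 12; σ²_Task 2 = ((14−10)/6)² = 0.444
te_Task 3 = (10 + 4·13 + 22)/6 = 84/6 = 14; σ²_Task 3 = ((22−10)/6)² = 4.000
te_Task 4 = (8 + 4·10 + 12)/6 = 60/6 = 10; σ²_Task 4 = ((12−8)/6)² = 0.444
te_Task 5 = (8 + 4·13 + 18)/6 = 78/6 = 13; σ²_Task 5 = ((18−8)/6)² = 2.778
te_Task 6 = (3 + 4·7 + 11)/6 = 42/6 = 7; σ²_Task 6 = ((11−3)/6)² = 1.778

Forward pass:
ES_Task 1 = 0; EF_Task 1 = 6
ES_Task 2 = 0; EF_Task 2 = 12
ES_Task 3 = 0; EF_Task 3 = 14
ES_Task 4 = max(EF_Task 1=6, EF_Task 2=12) = 12; EF_Task 4 = 12+10 = 22
ES_Task 5 = 12; EF_Task 5 = 12+13 = 25
ES_Task 6 = max(EF_Task 3=14, EF_Task 4=22, EF_Task 5=25) = 25; EF_Task 6 = 25+7 = 32
Expected project duration μ = 32 hours. Critical path: Task 2 → Task 5 → Task 6.

Variance along critical path = 0.444 + 2.778 + 1.778 = 5.000; σ = √5.000 = 2.236 hours.
Z = (36 − 32) / 2.236 = 1.789
P(T ≤ 36) = Φ(1.789) ≈ 0.963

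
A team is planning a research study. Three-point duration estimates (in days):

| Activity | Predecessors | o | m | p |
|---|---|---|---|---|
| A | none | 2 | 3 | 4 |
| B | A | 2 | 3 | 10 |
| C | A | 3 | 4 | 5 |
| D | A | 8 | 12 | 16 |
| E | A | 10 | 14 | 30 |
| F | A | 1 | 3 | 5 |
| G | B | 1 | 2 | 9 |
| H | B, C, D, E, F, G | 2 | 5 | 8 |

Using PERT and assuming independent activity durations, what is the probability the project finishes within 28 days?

te_A = (2 + 4·3 + 4)/6 = 18/6 = 3; σ²_A = ((4−2)/6)² = 0.111
te_B = (2 + 4·3 + 10)/6 = 24/6 = 4; σ²_B = ((10−2)/6)² = 1.778
te_C = (3 + 4·4 + 5)/6 = 24/6 = 4; σ²_C = ((5−3)/6)² = 0.111
te_D = (8 + 4·12 + 16)/6 = 72/6 = 12; σ²_D = ((16−8)/6)² = 1.778
te_E = (10 + 4·14 + 30)/6 = 96/6 = 16; σ²_E = ((30−10)/6)² = 11.111
te_F = (1 + 4·3 + 5)/6 = 18/6 = 3; σ²_F = ((5−1)/6)² = 0.444
te_G = (1 + 4·2 + 9)/6 = 18/6 = 3; σ²_G = ((9−1)/6)² = 1.778
te_H = (2 + 4·5 + 8)/6 = 30/6 = 5; σ²_H = ((8−2)/6)² = 1.000

Forward pass:
ES_A = 0; EF_A = 3
ES_B = 3; EF_B = 3+4 = 7
ES_C = 3; EF_C = 3+4 = 7
ES_D = 3; EF_D = 3+12 = 15
ES_E = 3; EF_E = 3+16 = 19
ES_F = 3; EF_F = 3+3 = 6
ES_G = 7; EF_G = 7+3 = 10
ES_H = max(EF_B=7, EF_C=7, EF_D=15, EF_E=19, EF_F=6, EF_G=10) = 19; EF_H = 19+5 = 24
Expected project duration μ = 24 days. Critical path: A → E → H.

Variance along critical path = 0.111 + 11.111 + 1.000 = 12.222; σ = √12.222 = 3.496 days.
Z = (28 − 24) / 3.496 = 1.144
P(T ≤ 28) = Φ(1.144) ≈ 0.874

0.874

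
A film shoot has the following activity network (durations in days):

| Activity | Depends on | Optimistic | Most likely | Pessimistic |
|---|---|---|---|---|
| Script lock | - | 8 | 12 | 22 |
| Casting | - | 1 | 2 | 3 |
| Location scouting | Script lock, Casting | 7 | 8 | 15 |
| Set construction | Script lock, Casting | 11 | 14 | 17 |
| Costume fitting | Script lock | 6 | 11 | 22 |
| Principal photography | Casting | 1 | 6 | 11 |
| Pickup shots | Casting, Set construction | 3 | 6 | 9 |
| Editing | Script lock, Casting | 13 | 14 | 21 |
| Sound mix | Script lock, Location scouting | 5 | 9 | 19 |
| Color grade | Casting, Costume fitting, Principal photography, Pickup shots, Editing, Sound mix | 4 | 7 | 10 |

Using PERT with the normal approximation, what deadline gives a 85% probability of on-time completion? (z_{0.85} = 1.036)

43.0 days

te_Script lock = (8 + 4·12 + 22)/6 = 78/6 = 13; σ²_Script lock = ((22−8)/6)² = 5.444
te_Casting = (1 + 4·2 + 3)/6 = 12/6 = 2; σ²_Casting = ((3−1)/6)² = 0.111
te_Location scouting = (7 + 4·8 + 15)/6 = 54/6 = 9; σ²_Location scouting = ((15−7)/6)² = 1.778
te_Set construction = (11 + 4·14 + 17)/6 = 84/6 = 14; σ²_Set construction = ((17−11)/6)² = 1.000
te_Costume fitting = (6 + 4·11 + 22)/6 = 72/6 = 12; σ²_Costume fitting = ((22−6)/6)² = 7.111
te_Principal photography = (1 + 4·6 + 11)/6 = 36/6 = 6; σ²_Principal photography = ((11−1)/6)² = 2.778
te_Pickup shots = (3 + 4·6 + 9)/6 = 36/6 = 6; σ²_Pickup shots = ((9−3)/6)² = 1.000
te_Editing = (13 + 4·14 + 21)/6 = 90/6 = 15; σ²_Editing = ((21−13)/6)² = 1.778
te_Sound mix = (5 + 4·9 + 19)/6 = 60/6 = 10; σ²_Sound mix = ((19−5)/6)² = 5.444
te_Color grade = (4 + 4·7 + 10)/6 = 42/6 = 7; σ²_Color grade = ((10−4)/6)² = 1.000

Forward pass:
ES_Script lock = 0; EF_Script lock = 13
ES_Casting = 0; EF_Casting = 2
ES_Location scouting = max(EF_Script lock=13, EF_Casting=2) = 13; EF_Location scouting = 13+9 = 22
ES_Set construction = max(EF_Script lock=13, EF_Casting=2) = 13; EF_Set construction = 13+14 = 27
ES_Costume fitting = 13; EF_Costume fitting = 13+12 = 25
ES_Principal photography = 2; EF_Principal photography = 2+6 = 8
ES_Pickup shots = max(EF_Casting=2, EF_Set construction=27) = 27; EF_Pickup shots = 27+6 = 33
ES_Editing = max(EF_Script lock=13, EF_Casting=2) = 13; EF_Editing = 13+15 = 28
ES_Sound mix = max(EF_Script lock=13, EF_Location scouting=22) = 22; EF_Sound mix = 22+10 = 32
ES_Color grade = max(EF_Casting=2, EF_Costume fitting=25, EF_Principal photography=8, EF_Pickup shots=33, EF_Editing=28, EF_Sound mix=32) = 33; EF_Color grade = 33+7 = 40
Expected project duration μ = 40 days. Critical path: Script lock → Set construction → Pickup shots → Color grade.

Variance along critical path = 5.444 + 1.000 + 1.000 + 1.000 = 8.444; σ = 2.906 days.
D = μ + z·σ = 40 + 1.036·2.906 = 43.0 days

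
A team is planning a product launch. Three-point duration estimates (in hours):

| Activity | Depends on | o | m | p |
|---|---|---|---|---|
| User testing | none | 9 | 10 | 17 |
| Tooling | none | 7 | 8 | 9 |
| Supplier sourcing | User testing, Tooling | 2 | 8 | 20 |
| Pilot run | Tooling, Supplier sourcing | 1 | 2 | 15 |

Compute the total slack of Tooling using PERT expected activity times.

te_User testing = (9 + 4·10 + 17)/6 = 66/6 = 11
te_Tooling = (7 + 4·8 + 9)/6 = 48/6 = 8
te_Supplier sourcing = (2 + 4·8 + 20)/6 = 54/6 = 9
te_Pilot run = (1 + 4·2 + 15)/6 = 24/6 = 4

Forward pass:
ES_User testing = 0; EF_User testing = 11
ES_Tooling = 0; EF_Tooling = 8
ES_Supplier sourcing = max(EF_User testing=11, EF_Tooling=8) = 11; EF_Supplier sourcing = 11+9 = 20
ES_Pilot run = max(EF_Tooling=8, EF_Supplier sourcing=20) = 20; EF_Pilot run = 20+4 = 24
Expected project duration μ = 24 hours. Critical path: User testing → Supplier sourcing → Pilot run.

Backward pass:
LF_Pilot run = 24; LS_Pilot run = 24−4 = 20
LF_Supplier sourcing = LS_Pilot run = 20; LS_Supplier sourcing = 20−9 = 11
LF_Tooling = min(LS_Supplier sourcing=11, LS_Pilot run=20) = 11; LS_Tooling = 11−8 = 3
LF_User testing = LS_Supplier sourcing = 11; LS_User testing = 11−11 = 0
Slack_Tooling = LS_Tooling − ES_Tooling = 3 − 0 = 3

3 hours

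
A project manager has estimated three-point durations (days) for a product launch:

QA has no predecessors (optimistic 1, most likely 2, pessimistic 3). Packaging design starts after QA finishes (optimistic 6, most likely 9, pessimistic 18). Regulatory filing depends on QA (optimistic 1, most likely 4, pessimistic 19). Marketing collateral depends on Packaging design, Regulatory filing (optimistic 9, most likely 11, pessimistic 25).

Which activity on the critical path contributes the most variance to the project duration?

te_QA = (1 + 4·2 + 3)/6 = 12/6 = 2; σ²_QA = ((3−1)/6)² = 0.111
te_Packaging design = (6 + 4·9 + 18)/6 = 60/6 = 10; σ²_Packaging design = ((18−6)/6)² = 4.000
te_Regulatory filing = (1 + 4·4 + 19)/6 = 36/6 = 6; σ²_Regulatory filing = ((19−1)/6)² = 9.000
te_Marketing collateral = (9 + 4·11 + 25)/6 = 78/6 = 13; σ²_Marketing collateral = ((25−9)/6)² = 7.111

Forward pass:
ES_QA = 0; EF_QA = 2
ES_Packaging design = 2; EF_Packaging design = 2+10 = 12
ES_Regulatory filing = 2; EF_Regulatory filing = 2+6 = 8
ES_Marketing collateral = max(EF_Packaging design=12, EF_Regulatory filing=8) = 12; EF_Marketing collateral = 12+13 = 25
Expected project duration μ = 25 days. Critical path: QA → Packaging design → Marketing collateral.

Variances on critical path: σ²_QA=0.111, σ²_Packaging design=4.000, σ²_Marketing collateral=7.111.
Largest is σ²_Marketing collateral = 7.111.

Marketing collateral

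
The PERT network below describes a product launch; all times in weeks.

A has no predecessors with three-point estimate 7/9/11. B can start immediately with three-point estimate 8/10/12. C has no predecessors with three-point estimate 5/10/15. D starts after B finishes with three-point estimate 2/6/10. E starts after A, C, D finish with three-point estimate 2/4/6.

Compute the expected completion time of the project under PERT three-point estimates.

20 weeks

te_A = (7 + 4·9 + 11)/6 = 54/6 = 9
te_B = (8 + 4·10 + 12)/6 = 60/6 = 10
te_C = (5 + 4·10 + 15)/6 = 60/6 = 10
te_D = (2 + 4·6 + 10)/6 = 36/6 = 6
te_E = (2 + 4·4 + 6)/6 = 24/6 = 4

Forward pass:
ES_A = 0; EF_A = 9
ES_B = 0; EF_B = 10
ES_C = 0; EF_C = 10
ES_D = 10; EF_D = 10+6 = 16
ES_E = max(EF_A=9, EF_C=10, EF_D=16) = 16; EF_E = 16+4 = 20
Expected project duration μ = 20 weeks. Critical path: B → D → E.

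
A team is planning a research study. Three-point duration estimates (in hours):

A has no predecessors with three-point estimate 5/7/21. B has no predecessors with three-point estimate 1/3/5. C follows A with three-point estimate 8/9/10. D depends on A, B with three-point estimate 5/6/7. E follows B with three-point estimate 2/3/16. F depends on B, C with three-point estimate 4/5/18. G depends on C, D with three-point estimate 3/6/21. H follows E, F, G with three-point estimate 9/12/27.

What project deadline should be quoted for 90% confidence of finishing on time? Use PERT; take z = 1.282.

46.4 hours

te_A = (5 + 4·7 + 21)/6 = 54/6 = 9; σ²_A = ((21−5)/6)² = 7.111
te_B = (1 + 4·3 + 5)/6 = 18/6 = 3; σ²_B = ((5−1)/6)² = 0.444
te_C = (8 + 4·9 + 10)/6 = 54/6 = 9; σ²_C = ((10−8)/6)² = 0.111
te_D = (5 + 4·6 + 7)/6 = 36/6 = 6; σ²_D = ((7−5)/6)² = 0.111
te_E = (2 + 4·3 + 16)/6 = 30/6 = 5; σ²_E = ((16−2)/6)² = 5.444
te_F = (4 + 4·5 + 18)/6 = 42/6 = 7; σ²_F = ((18−4)/6)² = 5.444
te_G = (3 + 4·6 + 21)/6 = 48/6 = 8; σ²_G = ((21−3)/6)² = 9.000
te_H = (9 + 4·12 + 27)/6 = 84/6 = 14; σ²_H = ((27−9)/6)² = 9.000

Forward pass:
ES_A = 0; EF_A = 9
ES_B = 0; EF_B = 3
ES_C = 9; EF_C = 9+9 = 18
ES_D = max(EF_A=9, EF_B=3) = 9; EF_D = 9+6 = 15
ES_E = 3; EF_E = 3+5 = 8
ES_F = max(EF_B=3, EF_C=18) = 18; EF_F = 18+7 = 25
ES_G = max(EF_C=18, EF_D=15) = 18; EF_G = 18+8 = 26
ES_H = max(EF_E=8, EF_F=25, EF_G=26) = 26; EF_H = 26+14 = 40
Expected project duration μ = 40 hours. Critical path: A → C → G → H.

Variance along critical path = 7.111 + 0.111 + 9.000 + 9.000 = 25.222; σ = 5.022 hours.
D = μ + z·σ = 40 + 1.282·5.022 = 46.4 hours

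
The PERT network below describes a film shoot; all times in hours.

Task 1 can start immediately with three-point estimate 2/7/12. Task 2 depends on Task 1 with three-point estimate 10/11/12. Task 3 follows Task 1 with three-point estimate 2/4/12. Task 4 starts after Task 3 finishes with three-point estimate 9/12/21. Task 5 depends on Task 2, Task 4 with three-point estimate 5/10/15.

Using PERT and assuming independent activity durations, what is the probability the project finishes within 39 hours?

te_Task 1 = (2 + 4·7 + 12)/6 = 42/6 = 7; σ²_Task 1 = ((12−2)/6)² = 2.778
te_Task 2 = (10 + 4·11 + 12)/6 = 66/6 = 11; σ²_Task 2 = ((12−10)/6)² = 0.111
te_Task 3 = (2 + 4·4 + 12)/6 = 30/6 = 5; σ²_Task 3 = ((12−2)/6)² = 2.778
te_Task 4 = (9 + 4·12 + 21)/6 = 78/6 = 13; σ²_Task 4 = ((21−9)/6)² = 4.000
te_Task 5 = (5 + 4·10 + 15)/6 = 60/6 = 10; σ²_Task 5 = ((15−5)/6)² = 2.778

Forward pass:
ES_Task 1 = 0; EF_Task 1 = 7
ES_Task 2 = 7; EF_Task 2 = 7+11 = 18
ES_Task 3 = 7; EF_Task 3 = 7+5 = 12
ES_Task 4 = 12; EF_Task 4 = 12+13 = 25
ES_Task 5 = max(EF_Task 2=18, EF_Task 4=25) = 25; EF_Task 5 = 25+10 = 35
Expected project duration μ = 35 hours. Critical path: Task 1 → Task 3 → Task 4 → Task 5.

Variance along critical path = 2.778 + 2.778 + 4.000 + 2.778 = 12.333; σ = √12.333 = 3.512 hours.
Z = (39 − 35) / 3.512 = 1.139
P(T ≤ 39) = Φ(1.139) ≈ 0.873

0.873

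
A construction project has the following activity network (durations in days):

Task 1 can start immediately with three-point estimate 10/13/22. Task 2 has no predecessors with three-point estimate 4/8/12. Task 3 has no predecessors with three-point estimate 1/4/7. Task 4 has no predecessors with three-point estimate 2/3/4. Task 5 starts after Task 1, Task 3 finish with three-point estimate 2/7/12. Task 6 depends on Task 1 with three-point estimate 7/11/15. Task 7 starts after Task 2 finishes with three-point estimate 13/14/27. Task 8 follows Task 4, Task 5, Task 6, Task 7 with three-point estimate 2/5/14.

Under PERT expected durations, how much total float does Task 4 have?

te_Task 1 = (10 + 4·13 + 22)/6 = 84/6 = 14
te_Task 2 = (4 + 4·8 + 12)/6 = 48/6 = 8
te_Task 3 = (1 + 4·4 + 7)/6 = 24/6 = 4
te_Task 4 = (2 + 4·3 + 4)/6 = 18/6 = 3
te_Task 5 = (2 + 4·7 + 12)/6 = 42/6 = 7
te_Task 6 = (7 + 4·11 + 15)/6 = 66/6 = 11
te_Task 7 = (13 + 4·14 + 27)/6 = 96/6 = 16
te_Task 8 = (2 + 4·5 + 14)/6 = 36/6 = 6

Forward pass:
ES_Task 1 = 0; EF_Task 1 = 14
ES_Task 2 = 0; EF_Task 2 = 8
ES_Task 3 = 0; EF_Task 3 = 4
ES_Task 4 = 0; EF_Task 4 = 3
ES_Task 5 = max(EF_Task 1=14, EF_Task 3=4) = 14; EF_Task 5 = 14+7 = 21
ES_Task 6 = 14; EF_Task 6 = 14+11 = 25
ES_Task 7 = 8; EF_Task 7 = 8+16 = 24
ES_Task 8 = max(EF_Task 4=3, EF_Task 5=21, EF_Task 6=25, EF_Task 7=24) = 25; EF_Task 8 = 25+6 = 31
Expected project duration μ = 31 days. Critical path: Task 1 → Task 6 → Task 8.

Backward pass:
LF_Task 8 = 31; LS_Task 8 = 31−6 = 25
LF_Task 7 = LS_Task 8 = 25; LS_Task 7 = 25−16 = 9
LF_Task 6 = LS_Task 8 = 25; LS_Task 6 = 25−11 = 14
LF_Task 5 = LS_Task 8 = 25; LS_Task 5 = 25−7 = 18
LF_Task 4 = LS_Task 8 = 25; LS_Task 4 = 25−3 = 22
LF_Task 3 = LS_Task 5 = 18; LS_Task 3 = 18−4 = 14
LF_Task 2 = LS_Task 7 = 9; LS_Task 2 = 9−8 = 1
LF_Task 1 = min(LS_Task 5=18, LS_Task 6=14) = 14; LS_Task 1 = 14−14 = 0
Slack_Task 4 = LS_Task 4 − ES_Task 4 = 22 − 0 = 22

22 days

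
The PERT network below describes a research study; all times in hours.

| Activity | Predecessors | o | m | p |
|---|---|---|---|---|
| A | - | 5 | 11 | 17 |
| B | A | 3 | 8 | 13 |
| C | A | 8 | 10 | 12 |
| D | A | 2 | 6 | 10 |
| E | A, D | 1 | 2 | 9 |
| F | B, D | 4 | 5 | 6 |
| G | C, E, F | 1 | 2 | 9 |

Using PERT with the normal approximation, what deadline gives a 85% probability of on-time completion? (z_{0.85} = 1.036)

te_A = (5 + 4·11 + 17)/6 = 66/6 = 11; σ²_A = ((17−5)/6)² = 4.000
te_B = (3 + 4·8 + 13)/6 = 48/6 = 8; σ²_B = ((13−3)/6)² = 2.778
te_C = (8 + 4·10 + 12)/6 = 60/6 = 10; σ²_C = ((12−8)/6)² = 0.444
te_D = (2 + 4·6 + 10)/6 = 36/6 = 6; σ²_D = ((10−2)/6)² = 1.778
te_E = (1 + 4·2 + 9)/6 = 18/6 = 3; σ²_E = ((9−1)/6)² = 1.778
te_F = (4 + 4·5 + 6)/6 = 30/6 = 5; σ²_F = ((6−4)/6)² = 0.111
te_G = (1 + 4·2 + 9)/6 = 18/6 = 3; σ²_G = ((9−1)/6)² = 1.778

Forward pass:
ES_A = 0; EF_A = 11
ES_B = 11; EF_B = 11+8 = 19
ES_C = 11; EF_C = 11+10 = 21
ES_D = 11; EF_D = 11+6 = 17
ES_E = max(EF_A=11, EF_D=17) = 17; EF_E = 17+3 = 20
ES_F = max(EF_B=19, EF_D=17) = 19; EF_F = 19+5 = 24
ES_G = max(EF_C=21, EF_E=20, EF_F=24) = 24; EF_G = 24+3 = 27
Expected project duration μ = 27 hours. Critical path: A → B → F → G.

Variance along critical path = 4.000 + 2.778 + 0.111 + 1.778 = 8.667; σ = 2.944 hours.
D = μ + z·σ = 27 + 1.036·2.944 = 30.0 hours

30.0 hours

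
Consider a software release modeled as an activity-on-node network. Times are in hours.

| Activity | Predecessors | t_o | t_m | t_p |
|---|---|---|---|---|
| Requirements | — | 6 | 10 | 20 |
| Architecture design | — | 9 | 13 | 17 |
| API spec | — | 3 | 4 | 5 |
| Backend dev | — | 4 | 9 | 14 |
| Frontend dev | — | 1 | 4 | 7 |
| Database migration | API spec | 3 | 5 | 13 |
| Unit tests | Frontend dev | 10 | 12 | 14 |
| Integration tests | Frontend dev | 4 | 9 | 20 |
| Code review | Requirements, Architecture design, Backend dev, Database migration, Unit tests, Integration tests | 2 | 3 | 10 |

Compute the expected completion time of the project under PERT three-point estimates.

20 hours

te_Requirements = (6 + 4·10 + 20)/6 = 66/6 = 11
te_Architecture design = (9 + 4·13 + 17)/6 = 78/6 = 13
te_API spec = (3 + 4·4 + 5)/6 = 24/6 = 4
te_Backend dev = (4 + 4·9 + 14)/6 = 54/6 = 9
te_Frontend dev = (1 + 4·4 + 7)/6 = 24/6 = 4
te_Database migration = (3 + 4·5 + 13)/6 = 36/6 = 6
te_Unit tests = (10 + 4·12 + 14)/6 = 72/6 = 12
te_Integration tests = (4 + 4·9 + 20)/6 = 60/6 = 10
te_Code review = (2 + 4·3 + 10)/6 = 24/6 = 4

Forward pass:
ES_Requirements = 0; EF_Requirements = 11
ES_Architecture design = 0; EF_Architecture design = 13
ES_API spec = 0; EF_API spec = 4
ES_Backend dev = 0; EF_Backend dev = 9
ES_Frontend dev = 0; EF_Frontend dev = 4
ES_Database migration = 4; EF_Database migration = 4+6 = 10
ES_Unit tests = 4; EF_Unit tests = 4+12 = 16
ES_Integration tests = 4; EF_Integration tests = 4+10 = 14
ES_Code review = max(EF_Requirements=11, EF_Architecture design=13, EF_Backend dev=9, EF_Database migration=10, EF_Unit tests=16, EF_Integration tests=14) = 16; EF_Code review = 16+4 = 20
Expected project duration μ = 20 hours. Critical path: Frontend dev → Unit tests → Code review.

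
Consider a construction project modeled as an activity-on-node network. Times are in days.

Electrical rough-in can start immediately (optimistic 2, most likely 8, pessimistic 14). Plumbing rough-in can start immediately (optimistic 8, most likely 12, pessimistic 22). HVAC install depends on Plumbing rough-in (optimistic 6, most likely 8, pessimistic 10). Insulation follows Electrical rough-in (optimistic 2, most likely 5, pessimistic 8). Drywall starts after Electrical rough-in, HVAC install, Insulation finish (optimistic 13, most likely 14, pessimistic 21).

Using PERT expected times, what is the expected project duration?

36 days

te_Electrical rough-in = (2 + 4·8 + 14)/6 = 48/6 = 8
te_Plumbing rough-in = (8 + 4·12 + 22)/6 = 78/6 = 13
te_HVAC install = (6 + 4·8 + 10)/6 = 48/6 = 8
te_Insulation = (2 + 4·5 + 8)/6 = 30/6 = 5
te_Drywall = (13 + 4·14 + 21)/6 = 90/6 = 15

Forward pass:
ES_Electrical rough-in = 0; EF_Electrical rough-in = 8
ES_Plumbing rough-in = 0; EF_Plumbing rough-in = 13
ES_HVAC install = 13; EF_HVAC install = 13+8 = 21
ES_Insulation = 8; EF_Insulation = 8+5 = 13
ES_Drywall = max(EF_Electrical rough-in=8, EF_HVAC install=21, EF_Insulation=13) = 21; EF_Drywall = 21+15 = 36
Expected project duration μ = 36 days. Critical path: Plumbing rough-in → HVAC install → Drywall.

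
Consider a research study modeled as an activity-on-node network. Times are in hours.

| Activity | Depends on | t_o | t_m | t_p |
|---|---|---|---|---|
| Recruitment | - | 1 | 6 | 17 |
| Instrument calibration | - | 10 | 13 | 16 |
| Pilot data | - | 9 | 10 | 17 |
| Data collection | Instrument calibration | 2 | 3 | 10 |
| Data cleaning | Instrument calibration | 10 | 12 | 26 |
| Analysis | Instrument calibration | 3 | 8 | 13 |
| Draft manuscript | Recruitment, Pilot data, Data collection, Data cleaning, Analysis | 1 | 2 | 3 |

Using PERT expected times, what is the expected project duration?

29 hours

te_Recruitment = (1 + 4·6 + 17)/6 = 42/6 = 7
te_Instrument calibration = (10 + 4·13 + 16)/6 = 78/6 = 13
te_Pilot data = (9 + 4·10 + 17)/6 = 66/6 = 11
te_Data collection = (2 + 4·3 + 10)/6 = 24/6 = 4
te_Data cleaning = (10 + 4·12 + 26)/6 = 84/6 = 14
te_Analysis = (3 + 4·8 + 13)/6 = 48/6 = 8
te_Draft manuscript = (1 + 4·2 + 3)/6 = 12/6 = 2

Forward pass:
ES_Recruitment = 0; EF_Recruitment = 7
ES_Instrument calibration = 0; EF_Instrument calibration = 13
ES_Pilot data = 0; EF_Pilot data = 11
ES_Data collection = 13; EF_Data collection = 13+4 = 17
ES_Data cleaning = 13; EF_Data cleaning = 13+14 = 27
ES_Analysis = 13; EF_Analysis = 13+8 = 21
ES_Draft manuscript = max(EF_Recruitment=7, EF_Pilot data=11, EF_Data collection=17, EF_Data cleaning=27, EF_Analysis=21) = 27; EF_Draft manuscript = 27+2 = 29
Expected project duration μ = 29 hours. Critical path: Instrument calibration → Data cleaning → Draft manuscript.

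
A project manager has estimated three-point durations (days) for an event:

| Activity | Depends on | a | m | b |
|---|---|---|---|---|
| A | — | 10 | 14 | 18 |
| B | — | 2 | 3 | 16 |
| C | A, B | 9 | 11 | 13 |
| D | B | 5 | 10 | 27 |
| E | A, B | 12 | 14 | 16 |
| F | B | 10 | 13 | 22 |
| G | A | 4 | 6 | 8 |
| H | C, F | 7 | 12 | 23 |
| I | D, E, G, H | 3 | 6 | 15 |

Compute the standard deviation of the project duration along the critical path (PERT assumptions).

te_A = (10 + 4·14 + 18)/6 = 84/6 = 14; σ²_A = ((18−10)/6)² = 1.778
te_B = (2 + 4·3 + 16)/6 = 30/6 = 5; σ²_B = ((16−2)/6)² = 5.444
te_C = (9 + 4·11 + 13)/6 = 66/6 = 11; σ²_C = ((13−9)/6)² = 0.444
te_D = (5 + 4·10 + 27)/6 = 72/6 = 12; σ²_D = ((27−5)/6)² = 13.444
te_E = (12 + 4·14 + 16)/6 = 84/6 = 14; σ²_E = ((16−12)/6)² = 0.444
te_F = (10 + 4·13 + 22)/6 = 84/6 = 14; σ²_F = ((22−10)/6)² = 4.000
te_G = (4 + 4·6 + 8)/6 = 36/6 = 6; σ²_G = ((8−4)/6)² = 0.444
te_H = (7 + 4·12 + 23)/6 = 78/6 = 13; σ²_H = ((23−7)/6)² = 7.111
te_I = (3 + 4·6 + 15)/6 = 42/6 = 7; σ²_I = ((15−3)/6)² = 4.000

Forward pass:
ES_A = 0; EF_A = 14
ES_B = 0; EF_B = 5
ES_C = max(EF_A=14, EF_B=5) = 14; EF_C = 14+11 = 25
ES_D = 5; EF_D = 5+12 = 17
ES_E = max(EF_A=14, EF_B=5) = 14; EF_E = 14+14 = 28
ES_F = 5; EF_F = 5+14 = 19
ES_G = 14; EF_G = 14+6 = 20
ES_H = max(EF_C=25, EF_F=19) = 25; EF_H = 25+13 = 38
ES_I = max(EF_D=17, EF_E=28, EF_G=20, EF_H=38) = 38; EF_I = 38+7 = 45
Expected project duration μ = 45 days. Critical path: A → C → H → I.

Variance along critical path = 1.778 + 0.444 + 7.111 + 4.000 = 13.333
σ = √13.333 = 3.651 days

3.65 days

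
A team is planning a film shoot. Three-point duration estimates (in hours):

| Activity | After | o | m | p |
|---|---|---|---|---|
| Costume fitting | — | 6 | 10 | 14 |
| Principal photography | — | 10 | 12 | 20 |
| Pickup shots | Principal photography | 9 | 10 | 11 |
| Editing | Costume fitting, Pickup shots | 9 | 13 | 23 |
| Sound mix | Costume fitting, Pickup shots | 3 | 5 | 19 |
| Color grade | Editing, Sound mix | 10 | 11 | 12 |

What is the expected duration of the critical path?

48 hours

te_Costume fitting = (6 + 4·10 + 14)/6 = 60/6 = 10
te_Principal photography = (10 + 4·12 + 20)/6 = 78/6 = 13
te_Pickup shots = (9 + 4·10 + 11)/6 = 60/6 = 10
te_Editing = (9 + 4·13 + 23)/6 = 84/6 = 14
te_Sound mix = (3 + 4·5 + 19)/6 = 42/6 = 7
te_Color grade = (10 + 4·11 + 12)/6 = 66/6 = 11

Forward pass:
ES_Costume fitting = 0; EF_Costume fitting = 10
ES_Principal photography = 0; EF_Principal photography = 13
ES_Pickup shots = 13; EF_Pickup shots = 13+10 = 23
ES_Editing = max(EF_Costume fitting=10, EF_Pickup shots=23) = 23; EF_Editing = 23+14 = 37
ES_Sound mix = max(EF_Costume fitting=10, EF_Pickup shots=23) = 23; EF_Sound mix = 23+7 = 30
ES_Color grade = max(EF_Editing=37, EF_Sound mix=30) = 37; EF_Color grade = 37+11 = 48
Expected project duration μ = 48 hours. Critical path: Principal photography → Pickup shots → Editing → Color grade.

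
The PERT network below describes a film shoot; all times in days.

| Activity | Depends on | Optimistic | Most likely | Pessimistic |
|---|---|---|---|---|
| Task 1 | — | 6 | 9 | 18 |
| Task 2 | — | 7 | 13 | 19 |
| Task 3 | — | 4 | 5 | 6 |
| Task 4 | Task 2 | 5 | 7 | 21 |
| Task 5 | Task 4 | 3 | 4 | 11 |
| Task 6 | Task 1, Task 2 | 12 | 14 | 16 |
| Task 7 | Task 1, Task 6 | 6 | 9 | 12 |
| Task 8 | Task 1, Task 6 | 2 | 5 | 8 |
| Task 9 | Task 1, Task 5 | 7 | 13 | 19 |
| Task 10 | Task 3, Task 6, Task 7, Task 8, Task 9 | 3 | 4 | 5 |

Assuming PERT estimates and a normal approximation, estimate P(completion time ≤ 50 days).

te_Task 1 = (6 + 4·9 + 18)/6 = 60/6 = 10; σ²_Task 1 = ((18−6)/6)² = 4.000
te_Task 2 = (7 + 4·13 + 19)/6 = 78/6 = 13; σ²_Task 2 = ((19−7)/6)² = 4.000
te_Task 3 = (4 + 4·5 + 6)/6 = 30/6 = 5; σ²_Task 3 = ((6−4)/6)² = 0.111
te_Task 4 = (5 + 4·7 + 21)/6 = 54/6 = 9; σ²_Task 4 = ((21−5)/6)² = 7.111
te_Task 5 = (3 + 4·4 + 11)/6 = 30/6 = 5; σ²_Task 5 = ((11−3)/6)² = 1.778
te_Task 6 = (12 + 4·14 + 16)/6 = 84/6 = 14; σ²_Task 6 = ((16−12)/6)² = 0.444
te_Task 7 = (6 + 4·9 + 12)/6 = 54/6 = 9; σ²_Task 7 = ((12−6)/6)² = 1.000
te_Task 8 = (2 + 4·5 + 8)/6 = 30/6 = 5; σ²_Task 8 = ((8−2)/6)² = 1.000
te_Task 9 = (7 + 4·13 + 19)/6 = 78/6 = 13; σ²_Task 9 = ((19−7)/6)² = 4.000
te_Task 10 = (3 + 4·4 + 5)/6 = 24/6 = 4; σ²_Task 10 = ((5−3)/6)² = 0.111

Forward pass:
ES_Task 1 = 0; EF_Task 1 = 10
ES_Task 2 = 0; EF_Task 2 = 13
ES_Task 3 = 0; EF_Task 3 = 5
ES_Task 4 = 13; EF_Task 4 = 13+9 = 22
ES_Task 5 = 22; EF_Task 5 = 22+5 = 27
ES_Task 6 = max(EF_Task 1=10, EF_Task 2=13) = 13; EF_Task 6 = 13+14 = 27
ES_Task 7 = max(EF_Task 1=10, EF_Task 6=27) = 27; EF_Task 7 = 27+9 = 36
ES_Task 8 = max(EF_Task 1=10, EF_Task 6=27) = 27; EF_Task 8 = 27+5 = 32
ES_Task 9 = max(EF_Task 1=10, EF_Task 5=27) = 27; EF_Task 9 = 27+13 = 40
ES_Task 10 = max(EF_Task 3=5, EF_Task 6=27, EF_Task 7=36, EF_Task 8=32, EF_Task 9=40) = 40; EF_Task 10 = 40+4 = 44
Expected project duration μ = 44 days. Critical path: Task 2 → Task 4 → Task 5 → Task 9 → Task 10.

Variance along critical path = 4.000 + 7.111 + 1.778 + 4.000 + 0.111 = 17.000; σ = √17.000 = 4.123 days.
Z = (50 − 44) / 4.123 = 1.455
P(T ≤ 50) = Φ(1.455) ≈ 0.927

0.927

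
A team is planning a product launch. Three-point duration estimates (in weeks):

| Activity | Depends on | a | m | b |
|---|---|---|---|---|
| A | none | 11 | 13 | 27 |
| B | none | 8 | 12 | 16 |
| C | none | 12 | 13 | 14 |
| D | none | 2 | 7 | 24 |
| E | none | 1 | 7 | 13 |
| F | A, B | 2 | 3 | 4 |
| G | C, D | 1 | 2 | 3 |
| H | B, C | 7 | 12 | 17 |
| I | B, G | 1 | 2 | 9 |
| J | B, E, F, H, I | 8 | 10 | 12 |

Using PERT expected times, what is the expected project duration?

35 weeks

te_A = (11 + 4·13 + 27)/6 = 90/6 = 15
te_B = (8 + 4·12 + 16)/6 = 72/6 = 12
te_C = (12 + 4·13 + 14)/6 = 78/6 = 13
te_D = (2 + 4·7 + 24)/6 = 54/6 = 9
te_E = (1 + 4·7 + 13)/6 = 42/6 = 7
te_F = (2 + 4·3 + 4)/6 = 18/6 = 3
te_G = (1 + 4·2 + 3)/6 = 12/6 = 2
te_H = (7 + 4·12 + 17)/6 = 72/6 = 12
te_I = (1 + 4·2 + 9)/6 = 18/6 = 3
te_J = (8 + 4·10 + 12)/6 = 60/6 = 10

Forward pass:
ES_A = 0; EF_A = 15
ES_B = 0; EF_B = 12
ES_C = 0; EF_C = 13
ES_D = 0; EF_D = 9
ES_E = 0; EF_E = 7
ES_F = max(EF_A=15, EF_B=12) = 15; EF_F = 15+3 = 18
ES_G = max(EF_C=13, EF_D=9) = 13; EF_G = 13+2 = 15
ES_H = max(EF_B=12, EF_C=13) = 13; EF_H = 13+12 = 25
ES_I = max(EF_B=12, EF_G=15) = 15; EF_I = 15+3 = 18
ES_J = max(EF_B=12, EF_E=7, EF_F=18, EF_H=25, EF_I=18) = 25; EF_J = 25+10 = 35
Expected project duration μ = 35 weeks. Critical path: C → H → J.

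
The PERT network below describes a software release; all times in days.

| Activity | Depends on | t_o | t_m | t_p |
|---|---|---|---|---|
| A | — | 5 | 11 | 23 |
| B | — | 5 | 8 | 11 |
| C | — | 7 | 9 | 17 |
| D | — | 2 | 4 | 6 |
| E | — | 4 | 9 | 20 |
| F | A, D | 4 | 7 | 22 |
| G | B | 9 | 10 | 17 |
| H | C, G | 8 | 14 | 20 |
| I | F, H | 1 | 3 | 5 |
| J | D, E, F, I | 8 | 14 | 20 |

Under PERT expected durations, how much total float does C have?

9 days

te_A = (5 + 4·11 + 23)/6 = 72/6 = 12
te_B = (5 + 4·8 + 11)/6 = 48/6 = 8
te_C = (7 + 4·9 + 17)/6 = 60/6 = 10
te_D = (2 + 4·4 + 6)/6 = 24/6 = 4
te_E = (4 + 4·9 + 20)/6 = 60/6 = 10
te_F = (4 + 4·7 + 22)/6 = 54/6 = 9
te_G = (9 + 4·10 + 17)/6 = 66/6 = 11
te_H = (8 + 4·14 + 20)/6 = 84/6 = 14
te_I = (1 + 4·3 + 5)/6 = 18/6 = 3
te_J = (8 + 4·14 + 20)/6 = 84/6 = 14

Forward pass:
ES_A = 0; EF_A = 12
ES_B = 0; EF_B = 8
ES_C = 0; EF_C = 10
ES_D = 0; EF_D = 4
ES_E = 0; EF_E = 10
ES_F = max(EF_A=12, EF_D=4) = 12; EF_F = 12+9 = 21
ES_G = 8; EF_G = 8+11 = 19
ES_H = max(EF_C=10, EF_G=19) = 19; EF_H = 19+14 = 33
ES_I = max(EF_F=21, EF_H=33) = 33; EF_I = 33+3 = 36
ES_J = max(EF_D=4, EF_E=10, EF_F=21, EF_I=36) = 36; EF_J = 36+14 = 50
Expected project duration μ = 50 days. Critical path: B → G → H → I → J.

Backward pass:
LF_J = 50; LS_J = 50−14 = 36
LF_I = LS_J = 36; LS_I = 36−3 = 33
LF_H = LS_I = 33; LS_H = 33−14 = 19
LF_G = LS_H = 19; LS_G = 19−11 = 8
LF_F = min(LS_I=33, LS_J=36) = 33; LS_F = 33−9 = 24
LF_E = LS_J = 36; LS_E = 36−10 = 26
LF_D = min(LS_F=24, LS_J=36) = 24; LS_D = 24−4 = 20
LF_C = LS_H = 19; LS_C = 19−10 = 9
LF_B = LS_G = 8; LS_B = 8−8 = 0
LF_A = LS_F = 24; LS_A = 24−12 = 12
Slack_C = LS_C − ES_C = 9 − 0 = 9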